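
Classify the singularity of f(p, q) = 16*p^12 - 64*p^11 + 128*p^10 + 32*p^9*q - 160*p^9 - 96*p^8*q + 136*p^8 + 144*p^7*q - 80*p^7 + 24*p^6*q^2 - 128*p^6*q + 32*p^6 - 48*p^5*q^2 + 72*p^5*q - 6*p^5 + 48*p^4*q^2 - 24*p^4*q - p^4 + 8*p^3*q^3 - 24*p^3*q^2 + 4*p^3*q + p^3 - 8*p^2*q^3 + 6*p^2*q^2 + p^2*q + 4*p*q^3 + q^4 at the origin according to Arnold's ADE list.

The Hessian of f at 0 has rank 0. Corank 2; j^3 = p^2*(p + q) has shape L^2 M (L != M), so D-series; mu = 5 gives D_5.

D5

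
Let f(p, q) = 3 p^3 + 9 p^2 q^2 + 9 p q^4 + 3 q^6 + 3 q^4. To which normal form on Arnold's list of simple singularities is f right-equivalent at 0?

E_6

The Hessian of f at 0 is [[0, 0], [0, 0]] with rank 0, so corank 2. A Groebner basis of the Jacobian ideal J(f) in C{p,q} is {p^3, p^2*q, p^2/2 + p*q^2, q^3}; counting standard monomials gives mu = 6. Corank 2; j^3 = 3*p^3 is a perfect cube, so E-series; the 4-jet and mu = 6 give E_6.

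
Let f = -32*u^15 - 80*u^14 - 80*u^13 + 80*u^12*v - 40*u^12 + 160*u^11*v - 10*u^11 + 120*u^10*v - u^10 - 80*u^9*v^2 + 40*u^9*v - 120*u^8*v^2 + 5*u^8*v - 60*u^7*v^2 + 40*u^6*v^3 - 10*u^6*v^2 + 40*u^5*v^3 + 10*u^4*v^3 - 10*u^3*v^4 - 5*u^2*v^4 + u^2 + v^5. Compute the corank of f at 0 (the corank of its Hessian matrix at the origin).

1

Hessian at 0 has rank 1.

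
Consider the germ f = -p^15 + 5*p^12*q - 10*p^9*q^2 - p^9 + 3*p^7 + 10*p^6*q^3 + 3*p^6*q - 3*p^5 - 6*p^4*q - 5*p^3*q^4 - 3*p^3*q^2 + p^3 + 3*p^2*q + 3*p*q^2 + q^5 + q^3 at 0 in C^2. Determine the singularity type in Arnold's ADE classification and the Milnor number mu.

Type E8, Milnor number mu = 8.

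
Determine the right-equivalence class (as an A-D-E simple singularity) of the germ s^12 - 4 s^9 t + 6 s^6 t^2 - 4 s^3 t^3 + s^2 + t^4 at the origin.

A3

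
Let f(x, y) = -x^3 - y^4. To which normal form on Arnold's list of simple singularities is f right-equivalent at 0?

E6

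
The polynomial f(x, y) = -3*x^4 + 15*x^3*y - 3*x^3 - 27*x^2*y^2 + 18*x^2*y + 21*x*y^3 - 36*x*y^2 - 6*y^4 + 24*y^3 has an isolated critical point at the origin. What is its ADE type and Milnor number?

The Hessian of f at 0 is [[0, 0], [0, 0]] with rank 0, so corank 2. A Groebner basis of the Jacobian ideal J(f) in C{x,y} is {3*x^2 - 12*x*y + y^4 + y^3 + 12*y^2, x^3 + 18*x^2 - 72*x*y - 2*y^3 + 72*y^2, x^2*y + 7*x^2 - 28*x*y - 5*y^3/3 + 28*y^2, 2*x^2 + x*y^2 - 8*x*y - 4*y^3/3 + 8*y^2}; counting standard monomials gives mu = 7. Corank 2; j^3 = -3*(x - 2*y)^3 is a perfect cube, so E-series; the 4-jet and mu = 7 give E_7.

Type E_7, Milnor number mu = 7.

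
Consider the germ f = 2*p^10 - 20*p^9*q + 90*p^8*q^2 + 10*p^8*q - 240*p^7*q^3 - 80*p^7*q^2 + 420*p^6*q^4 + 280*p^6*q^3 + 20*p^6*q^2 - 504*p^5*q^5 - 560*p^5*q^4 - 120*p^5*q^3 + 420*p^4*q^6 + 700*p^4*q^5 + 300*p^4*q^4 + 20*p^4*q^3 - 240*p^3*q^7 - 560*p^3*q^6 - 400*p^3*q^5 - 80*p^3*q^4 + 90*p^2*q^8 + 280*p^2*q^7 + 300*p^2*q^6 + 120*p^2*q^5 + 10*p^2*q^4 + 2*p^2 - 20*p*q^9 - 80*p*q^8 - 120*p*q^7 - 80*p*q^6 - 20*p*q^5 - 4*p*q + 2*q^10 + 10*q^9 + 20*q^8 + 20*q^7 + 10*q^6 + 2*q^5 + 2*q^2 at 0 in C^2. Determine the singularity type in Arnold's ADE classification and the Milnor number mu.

Type A_{4}, Milnor number mu = 4.

The Hessian of f at 0 has rank 1. Corank 1: A-series; mu = 4 gives A_4.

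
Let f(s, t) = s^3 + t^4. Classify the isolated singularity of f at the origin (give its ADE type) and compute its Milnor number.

The Hessian of f at 0 has rank 0. Corank 2; j^3 = s^3 is a perfect cube, so E-series; the 4-jet and mu = 6 give E_6.

Type E_6, Milnor number mu = 6.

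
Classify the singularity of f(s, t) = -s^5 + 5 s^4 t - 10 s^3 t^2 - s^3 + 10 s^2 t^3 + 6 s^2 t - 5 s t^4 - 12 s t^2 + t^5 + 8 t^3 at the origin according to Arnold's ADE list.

E_{8}

The Hessian of f at 0 has rank 0. Corank 2; j^3 = -(s - 2*t)^3 is a perfect cube, so E-series; the 5-jet and mu = 8 give E_8.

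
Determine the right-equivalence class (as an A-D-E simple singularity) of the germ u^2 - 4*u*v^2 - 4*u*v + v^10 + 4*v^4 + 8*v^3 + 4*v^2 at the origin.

A9

The Hessian of f at 0 has rank 1. Corank 1: A-series; mu = 9 gives A_9.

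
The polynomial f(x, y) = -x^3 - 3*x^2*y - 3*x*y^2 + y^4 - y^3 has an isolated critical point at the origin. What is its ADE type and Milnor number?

The Hessian of f at 0 has rank 0. Corank 2; j^3 = -(x + y)^3 is a perfect cube, so E-series; the 4-jet and mu = 6 give E_6.

Type E_6, Milnor number mu = 6.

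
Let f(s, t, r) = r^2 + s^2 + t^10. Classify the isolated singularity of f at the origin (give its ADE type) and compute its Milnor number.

Type A_9, Milnor number mu = 9.

The Hessian of f at 0 is [[2, 0, 0], [0, 0, 0], [0, 0, 2]] with rank 2, so corank 1. A Groebner basis of the Jacobian ideal J(f) in C{s,t,r} is {t^9, s, r}; counting standard monomials gives mu = 9. Corank 1: A-series; mu = 9 gives A_9.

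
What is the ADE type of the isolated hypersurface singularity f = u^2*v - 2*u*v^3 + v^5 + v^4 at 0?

D_{5}

The Hessian of f at 0 has rank 0. Corank 2; j^3 = u^2*v has shape L^2 M (L != M), so D-series; mu = 5 gives D_5.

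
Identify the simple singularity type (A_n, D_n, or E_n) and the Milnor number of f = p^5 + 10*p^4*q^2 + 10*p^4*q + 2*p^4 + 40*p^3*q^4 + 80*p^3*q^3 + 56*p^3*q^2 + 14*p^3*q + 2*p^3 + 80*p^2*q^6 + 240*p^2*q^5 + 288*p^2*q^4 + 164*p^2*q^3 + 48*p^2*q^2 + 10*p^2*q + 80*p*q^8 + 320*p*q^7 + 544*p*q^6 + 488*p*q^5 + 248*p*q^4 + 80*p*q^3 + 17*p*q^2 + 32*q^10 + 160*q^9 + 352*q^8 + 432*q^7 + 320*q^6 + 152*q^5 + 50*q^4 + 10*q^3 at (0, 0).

Type D_4, Milnor number mu = 4.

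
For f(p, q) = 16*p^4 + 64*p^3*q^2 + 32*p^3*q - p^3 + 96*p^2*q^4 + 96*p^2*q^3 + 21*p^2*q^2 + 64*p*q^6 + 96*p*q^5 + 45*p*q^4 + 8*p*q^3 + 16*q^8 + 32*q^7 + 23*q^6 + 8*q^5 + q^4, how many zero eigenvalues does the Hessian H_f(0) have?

Hessian at 0 has rank 0.

2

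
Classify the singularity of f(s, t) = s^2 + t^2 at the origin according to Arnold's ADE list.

The Hessian of f at 0 has rank 2. Corank 0: nondegenerate Morse point, so A_1.

A1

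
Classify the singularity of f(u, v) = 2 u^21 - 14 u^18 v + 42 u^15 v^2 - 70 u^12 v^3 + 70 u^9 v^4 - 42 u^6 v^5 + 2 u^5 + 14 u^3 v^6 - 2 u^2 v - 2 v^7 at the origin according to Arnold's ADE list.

D_8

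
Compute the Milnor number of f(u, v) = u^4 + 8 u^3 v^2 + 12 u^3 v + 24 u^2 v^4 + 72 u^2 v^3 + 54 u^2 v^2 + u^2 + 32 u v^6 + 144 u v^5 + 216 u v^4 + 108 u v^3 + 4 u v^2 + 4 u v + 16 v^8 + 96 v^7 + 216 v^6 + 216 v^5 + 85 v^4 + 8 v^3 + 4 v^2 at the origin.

3

The Hessian of f at 0 has rank 1. Corank 1: A-series; mu = 3 gives A_3.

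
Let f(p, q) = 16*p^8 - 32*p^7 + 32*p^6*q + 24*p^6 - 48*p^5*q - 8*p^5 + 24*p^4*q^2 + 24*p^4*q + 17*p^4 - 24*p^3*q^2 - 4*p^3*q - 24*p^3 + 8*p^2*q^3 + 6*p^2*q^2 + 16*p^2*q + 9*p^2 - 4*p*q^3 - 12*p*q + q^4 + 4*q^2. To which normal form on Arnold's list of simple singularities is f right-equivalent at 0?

The Hessian of f at 0 is [[18, -12], [-12, 8]] with rank 1, so corank 1. A Groebner basis of the Jacobian ideal J(f) in C{p,q} is {p^2 - 3*p/4 + q/2, p*q - 9*p/8 + 3*q/4, -27*p/16 + q^2 + 9*q/8}; counting standard monomials gives mu = 3. Corank 1: A-series; mu = 3 gives A_3.

A3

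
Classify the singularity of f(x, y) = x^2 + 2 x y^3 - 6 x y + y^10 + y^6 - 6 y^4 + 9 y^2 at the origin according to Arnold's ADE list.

A9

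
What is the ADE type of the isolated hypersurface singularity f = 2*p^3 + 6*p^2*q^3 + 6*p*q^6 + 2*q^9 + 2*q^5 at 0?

The Hessian of f at 0 has rank 0. Corank 2; j^3 = 2*p^3 is a perfect cube, so E-series; the 5-jet and mu = 8 give E_8.

E_{8}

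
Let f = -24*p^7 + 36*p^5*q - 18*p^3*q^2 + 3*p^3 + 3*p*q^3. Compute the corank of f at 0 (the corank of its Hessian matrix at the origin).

Hessian at 0 has rank 0.

2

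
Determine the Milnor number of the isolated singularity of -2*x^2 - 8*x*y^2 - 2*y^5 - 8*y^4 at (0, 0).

The Hessian of f at 0 has rank 1. Corank 1: A-series; mu = 4 gives A_4.

4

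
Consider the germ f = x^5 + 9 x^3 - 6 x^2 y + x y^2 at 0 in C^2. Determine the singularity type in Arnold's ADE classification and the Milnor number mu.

Type D6, Milnor number mu = 6.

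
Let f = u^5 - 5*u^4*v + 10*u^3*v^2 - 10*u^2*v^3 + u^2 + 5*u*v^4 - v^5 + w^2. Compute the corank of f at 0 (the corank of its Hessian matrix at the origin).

Hessian at 0 has rank 2.

1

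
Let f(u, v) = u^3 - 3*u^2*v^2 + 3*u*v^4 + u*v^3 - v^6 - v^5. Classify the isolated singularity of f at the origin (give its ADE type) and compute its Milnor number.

The Hessian of f at 0 has rank 0. Corank 2; j^3 = u^3 is a perfect cube, so E-series; the 4-jet and mu = 7 give E_7.

Type E7, Milnor number mu = 7.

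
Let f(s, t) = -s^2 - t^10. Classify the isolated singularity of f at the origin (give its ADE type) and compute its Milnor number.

Type A_{9}, Milnor number mu = 9.

The Hessian of f at 0 is [[-2, 0], [0, 0]] with rank 1, so corank 1. A Groebner basis of the Jacobian ideal J(f) in C{s,t} is {t^9, s}; counting standard monomials gives mu = 9. Corank 1: A-series; mu = 9 gives A_9.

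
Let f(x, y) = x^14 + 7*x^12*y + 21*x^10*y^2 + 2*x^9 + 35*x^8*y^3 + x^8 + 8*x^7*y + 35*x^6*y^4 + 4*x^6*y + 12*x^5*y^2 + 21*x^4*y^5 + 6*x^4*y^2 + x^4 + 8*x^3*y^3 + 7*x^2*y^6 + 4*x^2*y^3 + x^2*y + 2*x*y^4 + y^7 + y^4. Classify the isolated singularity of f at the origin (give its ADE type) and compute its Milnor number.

Type D_{5}, Milnor number mu = 5.

The Hessian of f at 0 is [[0, 0], [0, 0]] with rank 0, so corank 2. A Groebner basis of the Jacobian ideal J(f) in C{x,y} is {x^3, x^2/4 + y^3, x*y}; counting standard monomials gives mu = 5. Corank 2; j^3 = x^2*y has shape L^2 M (L != M), so D-series; mu = 5 gives D_5.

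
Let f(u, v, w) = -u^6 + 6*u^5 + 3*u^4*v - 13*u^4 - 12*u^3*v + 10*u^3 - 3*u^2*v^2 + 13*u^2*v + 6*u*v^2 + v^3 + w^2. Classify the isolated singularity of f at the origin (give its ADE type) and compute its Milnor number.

Type D_4, Milnor number mu = 4.

The Hessian of f at 0 is [[0, 0, 0], [0, 0, 0], [0, 0, 2]] with rank 1, so corank 2. A Groebner basis of the Jacobian ideal J(f) in C{u,v,w} is {v^3, u^2 - 3*v^2/11, u*v + 6*v^2/11, w}; counting standard monomials gives mu = 4. Corank 2; j^3 = (2*u + v)*(5*u^2 + 4*u*v + v^2) splits into three distinct lines over C (the quadratic factor has nonzero discriminant), so D_4.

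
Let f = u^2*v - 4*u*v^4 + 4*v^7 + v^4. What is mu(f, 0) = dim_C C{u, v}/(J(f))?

5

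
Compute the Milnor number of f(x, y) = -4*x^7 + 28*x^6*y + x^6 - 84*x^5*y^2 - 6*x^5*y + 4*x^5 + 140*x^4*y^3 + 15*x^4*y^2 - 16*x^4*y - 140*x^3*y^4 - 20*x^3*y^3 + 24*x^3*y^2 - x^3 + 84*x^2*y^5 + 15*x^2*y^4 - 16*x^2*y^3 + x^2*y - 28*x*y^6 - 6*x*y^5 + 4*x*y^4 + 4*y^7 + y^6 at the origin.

The Hessian of f at 0 has rank 0. Corank 2; j^3 = -x^2*(x - y) has shape L^2 M (L != M), so D-series; mu = 7 gives D_7.

7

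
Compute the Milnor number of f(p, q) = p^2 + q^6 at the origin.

5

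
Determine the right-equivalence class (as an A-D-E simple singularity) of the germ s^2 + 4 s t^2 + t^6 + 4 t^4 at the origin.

A_{5}

The Hessian of f at 0 has rank 1. Corank 1: A-series; mu = 5 gives A_5.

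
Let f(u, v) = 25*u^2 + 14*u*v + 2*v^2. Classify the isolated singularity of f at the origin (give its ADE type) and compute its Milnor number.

Type A1, Milnor number mu = 1.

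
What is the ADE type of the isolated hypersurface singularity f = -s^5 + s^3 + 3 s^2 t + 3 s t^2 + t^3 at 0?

The Hessian of f at 0 has rank 0. Corank 2; j^3 = (s + t)^3 is a perfect cube, so E-series; the 5-jet and mu = 8 give E_8.

E_{8}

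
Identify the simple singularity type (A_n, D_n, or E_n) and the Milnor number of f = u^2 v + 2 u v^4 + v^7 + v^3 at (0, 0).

Type D_{4}, Milnor number mu = 4.

The Hessian of f at 0 has rank 0. Corank 2; j^3 = v*(u^2 + v^2) splits into three distinct lines over C (the quadratic factor has nonzero discriminant), so D_4.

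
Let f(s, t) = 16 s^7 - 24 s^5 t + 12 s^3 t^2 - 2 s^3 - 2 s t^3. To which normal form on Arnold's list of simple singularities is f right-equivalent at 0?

E7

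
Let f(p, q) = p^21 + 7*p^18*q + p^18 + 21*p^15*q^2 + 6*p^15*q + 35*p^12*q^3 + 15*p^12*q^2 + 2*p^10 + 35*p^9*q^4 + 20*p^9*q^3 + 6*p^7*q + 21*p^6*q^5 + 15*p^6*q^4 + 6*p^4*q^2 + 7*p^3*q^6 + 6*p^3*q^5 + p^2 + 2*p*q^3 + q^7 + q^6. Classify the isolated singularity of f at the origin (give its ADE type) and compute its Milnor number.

Type A_6, Milnor number mu = 6.

The Hessian of f at 0 has rank 1. Corank 1: A-series; mu = 6 gives A_6.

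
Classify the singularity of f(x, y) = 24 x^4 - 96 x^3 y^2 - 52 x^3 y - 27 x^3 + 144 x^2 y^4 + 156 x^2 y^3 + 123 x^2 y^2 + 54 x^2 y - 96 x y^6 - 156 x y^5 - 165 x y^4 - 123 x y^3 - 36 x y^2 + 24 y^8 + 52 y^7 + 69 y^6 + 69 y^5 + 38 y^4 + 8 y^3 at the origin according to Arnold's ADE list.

E_{7}

The Hessian of f at 0 is [[0, 0], [0, 0]] with rank 0, so corank 2. A Groebner basis of the Jacobian ideal J(f) in C{x,y} is {-19683*x^2/19031 + 26244*x*y/19031 + y^4 + 27*y^3/19031 - 8748*y^2/19031, x^3 - 25866*x^2/19031 + 34488*x*y/19031 - 16810*y^3/57093 - 11496*y^2/19031, x^2*y - 25839*x^2/19031 + 34452*x*y/19031 - 75805*y^3/171279 - 11484*y^2/19031, -19359*x^2/19031 + x*y^2 + 25812*x*y/19031 - 113947*y^3/171279 - 8604*y^2/19031}; counting standard monomials gives mu = 7. Corank 2; j^3 = -(3*x - 2*y)^3 is a perfect cube, so E-series; the 4-jet and mu = 7 give E_7.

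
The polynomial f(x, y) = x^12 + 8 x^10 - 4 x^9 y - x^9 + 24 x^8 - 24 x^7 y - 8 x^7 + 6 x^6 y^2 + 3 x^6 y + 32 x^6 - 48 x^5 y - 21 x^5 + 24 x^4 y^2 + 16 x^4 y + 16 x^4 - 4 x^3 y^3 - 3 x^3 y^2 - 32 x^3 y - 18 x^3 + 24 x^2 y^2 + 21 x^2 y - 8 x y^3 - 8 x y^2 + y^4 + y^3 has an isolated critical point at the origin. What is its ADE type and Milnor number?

Type D_5, Milnor number mu = 5.

The Hessian of f at 0 has rank 0. Corank 2; j^3 = -(2*x - y)*(3*x - y)^2 has shape L^2 M (L != M), so D-series; mu = 5 gives D_5.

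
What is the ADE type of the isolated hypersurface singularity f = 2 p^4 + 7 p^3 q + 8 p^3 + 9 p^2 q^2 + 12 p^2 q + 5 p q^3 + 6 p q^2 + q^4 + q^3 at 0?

The Hessian of f at 0 has rank 0. Corank 2; j^3 = (2*p + q)^3 is a perfect cube, so E-series; the 4-jet and mu = 7 give E_7.

E_{7}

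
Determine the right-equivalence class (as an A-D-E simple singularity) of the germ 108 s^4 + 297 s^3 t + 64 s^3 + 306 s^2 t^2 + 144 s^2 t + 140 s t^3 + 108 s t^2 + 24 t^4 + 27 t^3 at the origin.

The Hessian of f at 0 has rank 0. Corank 2; j^3 = (4*s + 3*t)^3 is a perfect cube, so E-series; the 4-jet and mu = 7 give E_7.

E_{7}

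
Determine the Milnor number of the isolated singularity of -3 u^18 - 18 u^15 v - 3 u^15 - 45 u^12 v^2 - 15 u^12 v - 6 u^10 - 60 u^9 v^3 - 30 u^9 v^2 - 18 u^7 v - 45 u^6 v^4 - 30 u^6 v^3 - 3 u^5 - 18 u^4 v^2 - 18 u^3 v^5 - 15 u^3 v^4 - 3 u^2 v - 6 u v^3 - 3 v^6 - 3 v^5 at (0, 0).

7

The Hessian of f at 0 has rank 0. Corank 2; j^3 = -3*u^2*v has shape L^2 M (L != M), so D-series; mu = 7 gives D_7.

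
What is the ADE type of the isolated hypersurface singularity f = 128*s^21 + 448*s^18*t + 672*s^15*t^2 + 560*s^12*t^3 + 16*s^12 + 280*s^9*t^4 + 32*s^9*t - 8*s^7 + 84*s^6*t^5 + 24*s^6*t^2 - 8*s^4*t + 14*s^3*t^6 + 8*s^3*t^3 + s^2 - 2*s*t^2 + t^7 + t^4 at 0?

The Hessian of f at 0 has rank 1. Corank 1: A-series; mu = 6 gives A_6.

A6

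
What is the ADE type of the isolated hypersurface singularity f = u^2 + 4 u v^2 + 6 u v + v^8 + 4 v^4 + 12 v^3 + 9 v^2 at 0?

The Hessian of f at 0 has rank 1. Corank 1: A-series; mu = 7 gives A_7.

A7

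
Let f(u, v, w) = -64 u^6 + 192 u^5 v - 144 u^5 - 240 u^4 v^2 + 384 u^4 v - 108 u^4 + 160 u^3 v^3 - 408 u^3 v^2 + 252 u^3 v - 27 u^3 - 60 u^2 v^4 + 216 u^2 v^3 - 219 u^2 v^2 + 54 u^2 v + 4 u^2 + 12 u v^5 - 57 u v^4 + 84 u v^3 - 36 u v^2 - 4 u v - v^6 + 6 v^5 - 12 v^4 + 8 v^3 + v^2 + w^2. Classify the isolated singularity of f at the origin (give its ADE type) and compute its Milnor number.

Type A_2, Milnor number mu = 2.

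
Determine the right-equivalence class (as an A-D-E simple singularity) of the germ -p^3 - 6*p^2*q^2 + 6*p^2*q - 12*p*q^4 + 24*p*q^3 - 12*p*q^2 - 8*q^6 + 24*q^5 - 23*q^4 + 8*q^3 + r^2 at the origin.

E_{6}

The Hessian of f at 0 has rank 1. Corank 2; j^3 = -(p - 2*q)^3 is a perfect cube, so E-series; the 4-jet and mu = 6 give E_6.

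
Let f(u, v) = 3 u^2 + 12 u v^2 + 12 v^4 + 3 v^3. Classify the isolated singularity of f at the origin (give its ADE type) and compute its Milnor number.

The Hessian of f at 0 has rank 1. Corank 1: A-series; mu = 2 gives A_2.

Type A2, Milnor number mu = 2.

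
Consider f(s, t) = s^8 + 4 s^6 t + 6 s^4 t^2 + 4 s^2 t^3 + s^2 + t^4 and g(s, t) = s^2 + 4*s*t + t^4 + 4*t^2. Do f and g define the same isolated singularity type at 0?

Yes.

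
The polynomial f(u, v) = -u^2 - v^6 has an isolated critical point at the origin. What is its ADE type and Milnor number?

Type A5, Milnor number mu = 5.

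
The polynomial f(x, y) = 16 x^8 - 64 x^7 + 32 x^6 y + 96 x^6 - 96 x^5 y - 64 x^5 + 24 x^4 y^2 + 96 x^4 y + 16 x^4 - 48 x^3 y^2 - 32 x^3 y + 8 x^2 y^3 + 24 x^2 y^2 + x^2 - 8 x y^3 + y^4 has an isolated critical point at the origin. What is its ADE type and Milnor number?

Type A3, Milnor number mu = 3.

The Hessian of f at 0 has rank 1. Corank 1: A-series; mu = 3 gives A_3.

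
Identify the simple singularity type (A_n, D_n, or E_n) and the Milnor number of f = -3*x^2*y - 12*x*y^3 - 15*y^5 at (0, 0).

The Hessian of f at 0 is [[0, 0], [0, 0]] with rank 0, so corank 2. A Groebner basis of the Jacobian ideal J(f) in C{x,y} is {x^3, x^2*y, -2*x^2 + x*y^2, x*y/2 + y^3}; counting standard monomials gives mu = 6. Corank 2; j^3 = -3*x^2*y has shape L^2 M (L != M), so D-series; mu = 6 gives D_6.

Type D_6, Milnor number mu = 6.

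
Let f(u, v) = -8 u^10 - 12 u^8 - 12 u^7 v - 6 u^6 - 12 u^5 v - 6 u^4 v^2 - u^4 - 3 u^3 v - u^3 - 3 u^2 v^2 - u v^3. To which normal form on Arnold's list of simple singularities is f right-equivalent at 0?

The Hessian of f at 0 is [[0, 0], [0, 0]] with rank 0, so corank 2. A Groebner basis of the Jacobian ideal J(f) in C{u,v} is {3*u^2 + v^4 + v^3, u^3, u^2*v - u^2 - v^3/3, 2*u^2 + u*v^2 + 2*v^3/3}; counting standard monomials gives mu = 7. Corank 2; j^3 = -u^3 is a perfect cube, so E-series; the 4-jet and mu = 7 give E_7.

E7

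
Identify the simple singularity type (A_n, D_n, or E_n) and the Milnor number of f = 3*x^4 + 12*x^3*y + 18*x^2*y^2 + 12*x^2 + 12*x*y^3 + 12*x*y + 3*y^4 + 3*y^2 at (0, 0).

Type A3, Milnor number mu = 3.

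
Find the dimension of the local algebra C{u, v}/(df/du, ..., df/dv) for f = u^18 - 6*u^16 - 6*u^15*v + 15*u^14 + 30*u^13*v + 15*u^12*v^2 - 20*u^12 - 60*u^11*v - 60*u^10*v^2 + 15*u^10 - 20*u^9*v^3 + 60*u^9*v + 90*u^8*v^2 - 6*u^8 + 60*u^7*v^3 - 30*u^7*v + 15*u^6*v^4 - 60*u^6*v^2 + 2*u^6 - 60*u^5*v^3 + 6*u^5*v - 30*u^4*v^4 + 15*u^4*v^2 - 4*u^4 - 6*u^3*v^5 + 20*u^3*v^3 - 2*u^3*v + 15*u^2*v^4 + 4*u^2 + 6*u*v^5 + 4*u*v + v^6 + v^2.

The Hessian of f at 0 has rank 1. Corank 1: A-series; mu = 5 gives A_5.

5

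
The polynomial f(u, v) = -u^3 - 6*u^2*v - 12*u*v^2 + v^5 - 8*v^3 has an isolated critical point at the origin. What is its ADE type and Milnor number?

The Hessian of f at 0 has rank 0. Corank 2; j^3 = -(u + 2*v)^3 is a perfect cube, so E-series; the 5-jet and mu = 8 give E_8.

Type E_8, Milnor number mu = 8.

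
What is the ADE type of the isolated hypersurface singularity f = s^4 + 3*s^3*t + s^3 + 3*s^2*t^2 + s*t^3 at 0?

E_7

The Hessian of f at 0 is [[0, 0], [0, 0]] with rank 0, so corank 2. A Groebner basis of the Jacobian ideal J(f) in C{s,t} is {3*s^2 + t^4 + t^3, s^3, s^2*t - s^2 - t^3/3, 2*s^2 + s*t^2 + 2*t^3/3}; counting standard monomials gives mu = 7. Corank 2; j^3 = s^3 is a perfect cube, so E-series; the 4-jet and mu = 7 give E_7.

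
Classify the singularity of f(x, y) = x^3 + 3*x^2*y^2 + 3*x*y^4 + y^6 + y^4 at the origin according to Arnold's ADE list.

The Hessian of f at 0 is [[0, 0], [0, 0]] with rank 0, so corank 2. A Groebner basis of the Jacobian ideal J(f) in C{x,y} is {x^3, x^2*y, x^2/2 + x*y^2, y^3}; counting standard monomials gives mu = 6. Corank 2; j^3 = x^3 is a perfect cube, so E-series; the 4-jet and mu = 6 give E_6.

E_{6}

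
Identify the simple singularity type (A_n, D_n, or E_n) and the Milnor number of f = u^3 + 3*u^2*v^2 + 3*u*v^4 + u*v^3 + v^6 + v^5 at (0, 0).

The Hessian of f at 0 has rank 0. Corank 2; j^3 = u^3 is a perfect cube, so E-series; the 4-jet and mu = 7 give E_7.

Type E_{7}, Milnor number mu = 7.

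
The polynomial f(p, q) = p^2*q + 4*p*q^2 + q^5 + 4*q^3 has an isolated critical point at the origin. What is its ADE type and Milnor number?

Type D6, Milnor number mu = 6.

The Hessian of f at 0 is [[0, 0], [0, 0]] with rank 0, so corank 2. A Groebner basis of the Jacobian ideal J(f) in C{p,q} is {p^2/5 + q^4 - 4*q^2/5, p^3 + 8*q^3, p*q + 2*q^2}; counting standard monomials gives mu = 6. Corank 2; j^3 = q*(p + 2*q)^2 has shape L^2 M (L != M), so D-series; mu = 6 gives D_6.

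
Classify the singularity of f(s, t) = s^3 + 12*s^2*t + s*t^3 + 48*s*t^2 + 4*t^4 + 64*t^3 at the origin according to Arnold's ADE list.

E_{7}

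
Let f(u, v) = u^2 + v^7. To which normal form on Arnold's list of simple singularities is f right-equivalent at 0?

A_6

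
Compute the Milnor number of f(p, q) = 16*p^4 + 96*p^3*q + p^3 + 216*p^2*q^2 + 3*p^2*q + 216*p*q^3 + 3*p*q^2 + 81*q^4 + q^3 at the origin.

The Hessian of f at 0 is [[0, 0], [0, 0]] with rank 0, so corank 2. A Groebner basis of the Jacobian ideal J(f) in C{p,q} is {q^4, p*q^2 + 7*q^3/6, p^2 + 2*p*q + q^2}; counting standard monomials gives mu = 6. Corank 2; j^3 = (p + q)^3 is a perfect cube, so E-series; the 4-jet and mu = 6 give E_6.

6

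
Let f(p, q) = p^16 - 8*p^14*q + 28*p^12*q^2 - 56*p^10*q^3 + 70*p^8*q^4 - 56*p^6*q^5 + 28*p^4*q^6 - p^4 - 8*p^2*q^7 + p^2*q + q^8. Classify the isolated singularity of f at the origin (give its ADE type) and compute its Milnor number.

The Hessian of f at 0 is [[0, 0], [0, 0]] with rank 0, so corank 2. A Groebner basis of the Jacobian ideal J(f) in C{p,q} is {p^2/8 + q^7, p^3, p*q}; counting standard monomials gives mu = 9. Corank 2; j^3 = p^2*q has shape L^2 M (L != M), so D-series; mu = 9 gives D_9.

Type D9, Milnor number mu = 9.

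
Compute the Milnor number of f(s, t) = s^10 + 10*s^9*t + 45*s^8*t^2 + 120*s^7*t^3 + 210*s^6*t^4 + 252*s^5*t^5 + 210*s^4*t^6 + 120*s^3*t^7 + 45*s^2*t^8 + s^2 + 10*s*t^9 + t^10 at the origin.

9

The Hessian of f at 0 has rank 1. Corank 1: A-series; mu = 9 gives A_9.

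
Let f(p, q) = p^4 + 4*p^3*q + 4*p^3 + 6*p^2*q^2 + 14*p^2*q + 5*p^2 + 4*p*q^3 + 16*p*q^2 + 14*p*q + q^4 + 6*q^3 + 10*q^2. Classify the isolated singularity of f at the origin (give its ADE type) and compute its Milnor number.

Type A_{1}, Milnor number mu = 1.

The Hessian of f at 0 is [[10, 14], [14, 20]] with rank 2, so corank 0. A Groebner basis of the Jacobian ideal J(f) in C{p,q} is {p, q}; counting standard monomials gives mu = 1. Corank 0: nondegenerate Morse point, so A_1.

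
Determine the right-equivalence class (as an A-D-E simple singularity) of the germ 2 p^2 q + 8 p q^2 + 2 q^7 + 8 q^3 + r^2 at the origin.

The Hessian of f at 0 has rank 1. Corank 2; j^3 = 2*q*(p + 2*q)^2 has shape L^2 M (L != M), so D-series; mu = 8 gives D_8.

D_{8}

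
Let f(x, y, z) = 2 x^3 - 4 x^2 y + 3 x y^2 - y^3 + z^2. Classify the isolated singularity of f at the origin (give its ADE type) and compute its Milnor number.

Type D_4, Milnor number mu = 4.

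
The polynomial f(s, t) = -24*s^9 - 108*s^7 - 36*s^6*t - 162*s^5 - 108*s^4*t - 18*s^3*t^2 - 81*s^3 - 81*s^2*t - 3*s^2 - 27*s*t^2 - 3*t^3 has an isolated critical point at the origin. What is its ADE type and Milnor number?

Type A_2, Milnor number mu = 2.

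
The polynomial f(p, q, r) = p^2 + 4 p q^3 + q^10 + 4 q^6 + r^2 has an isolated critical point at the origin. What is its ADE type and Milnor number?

Type A_{9}, Milnor number mu = 9.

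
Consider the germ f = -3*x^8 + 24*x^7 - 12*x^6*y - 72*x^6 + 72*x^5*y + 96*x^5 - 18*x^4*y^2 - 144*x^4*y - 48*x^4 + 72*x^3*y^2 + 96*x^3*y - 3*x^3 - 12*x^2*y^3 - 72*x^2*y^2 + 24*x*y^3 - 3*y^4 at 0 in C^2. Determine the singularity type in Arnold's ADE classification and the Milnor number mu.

Type E_6, Milnor number mu = 6.

The Hessian of f at 0 has rank 0. Corank 2; j^3 = -3*x^3 is a perfect cube, so E-series; the 4-jet and mu = 6 give E_6.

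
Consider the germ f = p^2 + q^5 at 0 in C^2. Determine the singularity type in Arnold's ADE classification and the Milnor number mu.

The Hessian of f at 0 is [[2, 0], [0, 0]] with rank 1, so corank 1. A Groebner basis of the Jacobian ideal J(f) in C{p,q} is {q^4, p}; counting standard monomials gives mu = 4. Corank 1: A-series; mu = 4 gives A_4.

Type A_4, Milnor number mu = 4.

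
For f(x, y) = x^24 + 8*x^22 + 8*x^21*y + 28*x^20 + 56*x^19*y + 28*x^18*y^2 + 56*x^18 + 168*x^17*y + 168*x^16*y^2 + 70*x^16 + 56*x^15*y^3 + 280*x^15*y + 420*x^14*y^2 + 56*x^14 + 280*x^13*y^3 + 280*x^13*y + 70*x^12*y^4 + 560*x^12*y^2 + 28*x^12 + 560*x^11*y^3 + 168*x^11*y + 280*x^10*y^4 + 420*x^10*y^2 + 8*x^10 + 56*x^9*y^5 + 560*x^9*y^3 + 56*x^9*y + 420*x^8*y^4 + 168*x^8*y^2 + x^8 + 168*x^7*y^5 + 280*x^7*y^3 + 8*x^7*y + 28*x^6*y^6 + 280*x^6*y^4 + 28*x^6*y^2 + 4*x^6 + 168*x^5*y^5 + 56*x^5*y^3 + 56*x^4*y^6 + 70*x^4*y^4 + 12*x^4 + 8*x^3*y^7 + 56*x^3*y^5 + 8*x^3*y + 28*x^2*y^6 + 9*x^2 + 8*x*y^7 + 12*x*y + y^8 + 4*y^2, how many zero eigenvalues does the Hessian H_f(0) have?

1

Hessian at 0 has rank 1.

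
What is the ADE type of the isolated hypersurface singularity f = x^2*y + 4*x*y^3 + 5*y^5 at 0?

D6

The Hessian of f at 0 has rank 0. Corank 2; j^3 = x^2*y has shape L^2 M (L != M), so D-series; mu = 6 gives D_6.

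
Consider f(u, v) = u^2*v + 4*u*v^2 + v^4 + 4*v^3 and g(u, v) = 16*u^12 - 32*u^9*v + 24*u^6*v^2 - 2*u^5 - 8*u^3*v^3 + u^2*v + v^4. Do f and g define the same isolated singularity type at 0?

Yes.

The Hessian of f at 0 is [[0, 0], [0, 0]] with rank 0, so corank 2. A Groebner basis of the Jacobian ideal J(f) in C{u,v} is {u^3 - 2*u^2 + 8*v^2, u^2/4 + v^3 - v^2, u*v + 2*v^2}; counting standard monomials gives mu = 5. Corank 2; j^3 = v*(u + 2*v)^2 has shape L^2 M (L != M), so D-series; mu = 5 gives D_5. The Hessian of g at 0 is [[0, 0], [0, 0]] with rank 0, so corank 2. A Groebner basis of the Jacobian ideal J(g) in C{u,v} is {u^3, u^2/4 + v^3, u*v}; counting standard monomials gives mu = 5. Corank 2; j^3 = u^2*v has shape L^2 M (L != M), so D-series; mu = 5 gives D_5. Both have type D_5, hence right-equivalent.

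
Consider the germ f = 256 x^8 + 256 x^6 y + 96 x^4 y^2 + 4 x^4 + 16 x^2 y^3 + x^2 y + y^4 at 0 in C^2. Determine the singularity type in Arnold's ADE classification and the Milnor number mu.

Type D_{5}, Milnor number mu = 5.

The Hessian of f at 0 has rank 0. Corank 2; j^3 = x^2*y has shape L^2 M (L != M), so D-series; mu = 5 gives D_5.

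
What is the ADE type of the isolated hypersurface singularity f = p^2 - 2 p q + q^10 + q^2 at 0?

A_9

The Hessian of f at 0 is [[2, -2], [-2, 2]] with rank 1, so corank 1. A Groebner basis of the Jacobian ideal J(f) in C{p,q} is {q^9, p - q}; counting standard monomials gives mu = 9. Corank 1: A-series; mu = 9 gives A_9.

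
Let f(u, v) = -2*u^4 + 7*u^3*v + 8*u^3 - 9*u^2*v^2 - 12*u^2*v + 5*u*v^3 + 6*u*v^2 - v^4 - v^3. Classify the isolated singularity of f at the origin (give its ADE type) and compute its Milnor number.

Type E_{7}, Milnor number mu = 7.

The Hessian of f at 0 is [[0, 0], [0, 0]] with rank 0, so corank 2. A Groebner basis of the Jacobian ideal J(f) in C{u,v} is {768*u^2 - 768*u*v + v^4 + 8*v^3 + 192*v^2, u^3 - 36*u^2 + 36*u*v - v^3/2 - 9*v^2, u^2*v - 40*u^2 + 40*u*v - 2*v^3/3 - 10*v^2, -32*u^2 + u*v^2 + 32*u*v - 5*v^3/6 - 8*v^2}; counting standard monomials gives mu = 7. Corank 2; j^3 = (2*u - v)^3 is a perfect cube, so E-series; the 4-jet and mu = 7 give E_7.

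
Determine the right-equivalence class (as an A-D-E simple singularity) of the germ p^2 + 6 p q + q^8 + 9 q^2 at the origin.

The Hessian of f at 0 has rank 1. Corank 1: A-series; mu = 7 gives A_7.

A_{7}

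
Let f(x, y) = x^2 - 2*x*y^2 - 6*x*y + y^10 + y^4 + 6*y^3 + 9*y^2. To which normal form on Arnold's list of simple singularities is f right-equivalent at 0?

The Hessian of f at 0 is [[2, -6], [-6, 18]] with rank 1, so corank 1. A Groebner basis of the Jacobian ideal J(f) in C{x,y} is {x^5 - 90*x^4 + 810*x^3*y - 2835*x^3 + 13122*x^2*y - 16767*x^2 + 59049*x*y - 26244*x + 78732*y, x^4*y - 12*x^4 + 90*x^3*y - 270*x^3 + 1215*x^2*y - 1458*x^2 + 5103*x*y - 2187*x + 6561*y, -x + y^2 + 3*y}; counting standard monomials gives mu = 9. Corank 1: A-series; mu = 9 gives A_9.

A_{9}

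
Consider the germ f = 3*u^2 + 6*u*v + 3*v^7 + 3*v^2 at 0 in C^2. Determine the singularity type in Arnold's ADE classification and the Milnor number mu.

Type A_{6}, Milnor number mu = 6.

The Hessian of f at 0 is [[6, 6], [6, 6]] with rank 1, so corank 1. A Groebner basis of the Jacobian ideal J(f) in C{u,v} is {v^6, u + v}; counting standard monomials gives mu = 6. Corank 1: A-series; mu = 6 gives A_6.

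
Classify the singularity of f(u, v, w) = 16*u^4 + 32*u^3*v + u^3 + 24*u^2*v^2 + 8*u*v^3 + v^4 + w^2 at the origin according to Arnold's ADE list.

E_{6}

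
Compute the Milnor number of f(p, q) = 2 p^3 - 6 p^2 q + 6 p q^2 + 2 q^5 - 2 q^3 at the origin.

8

The Hessian of f at 0 has rank 0. Corank 2; j^3 = 2*(p - q)^3 is a perfect cube, so E-series; the 5-jet and mu = 8 give E_8.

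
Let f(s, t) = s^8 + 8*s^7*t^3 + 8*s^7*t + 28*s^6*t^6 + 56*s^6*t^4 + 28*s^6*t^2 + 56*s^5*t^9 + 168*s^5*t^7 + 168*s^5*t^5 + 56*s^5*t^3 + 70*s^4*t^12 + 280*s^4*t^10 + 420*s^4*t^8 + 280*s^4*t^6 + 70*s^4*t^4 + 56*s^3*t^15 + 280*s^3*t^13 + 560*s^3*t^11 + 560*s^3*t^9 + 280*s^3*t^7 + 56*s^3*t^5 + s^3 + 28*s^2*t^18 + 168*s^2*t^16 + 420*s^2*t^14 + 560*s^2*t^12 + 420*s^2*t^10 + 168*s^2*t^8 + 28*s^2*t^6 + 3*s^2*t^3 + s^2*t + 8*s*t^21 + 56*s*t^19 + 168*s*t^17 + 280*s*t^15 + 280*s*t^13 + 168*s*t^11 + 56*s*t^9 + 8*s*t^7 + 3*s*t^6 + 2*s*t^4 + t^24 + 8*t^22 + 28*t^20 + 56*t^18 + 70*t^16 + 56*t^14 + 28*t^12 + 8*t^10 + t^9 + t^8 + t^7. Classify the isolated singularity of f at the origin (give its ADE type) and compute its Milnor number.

Type D9, Milnor number mu = 9.

The Hessian of f at 0 is [[0, 0], [0, 0]] with rank 0, so corank 2. A Groebner basis of the Jacobian ideal J(f) in C{s,t} is {s^2*t^2, 8*s^2*t + s^2 + s*t^3, -8*s^2*t + s*t + t^4, s^3}; counting standard monomials gives mu = 9. Corank 2; j^3 = s^2*(s + t) has shape L^2 M (L != M), so D-series; mu = 9 gives D_9.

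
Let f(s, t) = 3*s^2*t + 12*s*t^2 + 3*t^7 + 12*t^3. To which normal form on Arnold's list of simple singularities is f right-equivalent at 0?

The Hessian of f at 0 has rank 0. Corank 2; j^3 = 3*t*(s + 2*t)^2 has shape L^2 M (L != M), so D-series; mu = 8 gives D_8.

D_8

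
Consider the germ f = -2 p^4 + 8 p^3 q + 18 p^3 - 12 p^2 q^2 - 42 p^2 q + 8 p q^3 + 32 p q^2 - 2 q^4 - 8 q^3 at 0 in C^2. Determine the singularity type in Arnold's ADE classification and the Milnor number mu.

Type D_{5}, Milnor number mu = 5.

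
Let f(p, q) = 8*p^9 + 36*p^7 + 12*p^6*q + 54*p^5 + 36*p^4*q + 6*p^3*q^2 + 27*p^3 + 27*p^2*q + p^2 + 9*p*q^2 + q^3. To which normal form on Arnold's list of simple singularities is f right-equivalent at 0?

A2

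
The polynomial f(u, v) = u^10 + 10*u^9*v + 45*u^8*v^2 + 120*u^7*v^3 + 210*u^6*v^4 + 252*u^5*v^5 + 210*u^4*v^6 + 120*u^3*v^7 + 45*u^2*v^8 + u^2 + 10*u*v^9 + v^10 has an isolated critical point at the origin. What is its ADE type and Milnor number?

Type A9, Milnor number mu = 9.

The Hessian of f at 0 has rank 1. Corank 1: A-series; mu = 9 gives A_9.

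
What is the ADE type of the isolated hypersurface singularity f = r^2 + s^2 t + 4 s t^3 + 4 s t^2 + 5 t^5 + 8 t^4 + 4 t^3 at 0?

The Hessian of f at 0 has rank 1. Corank 2; j^3 = t*(s + 2*t)^2 has shape L^2 M (L != M), so D-series; mu = 6 gives D_6.

D6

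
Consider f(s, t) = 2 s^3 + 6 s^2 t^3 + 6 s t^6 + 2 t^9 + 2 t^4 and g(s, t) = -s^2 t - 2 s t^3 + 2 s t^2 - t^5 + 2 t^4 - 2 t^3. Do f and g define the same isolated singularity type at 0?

The Hessian of f at 0 has rank 0. Corank 2; j^3 = 2*s^3 is a perfect cube, so E-series; the 4-jet and mu = 6 give E_6. The Hessian of g at 0 has rank 0. Corank 2; j^3 = -t*(s^2 - 2*s*t + 2*t^2) splits into three distinct lines over C (the quadratic factor has nonzero discriminant), so D_4. f is E_6 but g is D_4, hence not right-equivalent.

No.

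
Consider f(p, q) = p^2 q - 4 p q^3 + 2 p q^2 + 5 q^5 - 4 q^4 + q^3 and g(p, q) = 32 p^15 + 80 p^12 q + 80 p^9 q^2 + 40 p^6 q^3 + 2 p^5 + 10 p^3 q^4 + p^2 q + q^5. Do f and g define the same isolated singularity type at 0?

Yes.

The Hessian of f at 0 is [[0, 0], [0, 0]] with rank 0, so corank 2. A Groebner basis of the Jacobian ideal J(f) in C{p,q} is {p^3 + 6*p^2 + 25*p*q/2 + 13*q^2/2, p^2*q - 4*p^2 - 17*p*q/2 - 9*q^2/2, 2*p^2 + p*q^2 + 9*p*q/2 + 5*q^2/2, -p*q/2 + q^3 - q^2/2}; counting standard monomials gives mu = 6. Corank 2; j^3 = q*(p + q)^2 has shape L^2 M (L != M), so D-series; mu = 6 gives D_6. The Hessian of g at 0 is [[0, 0], [0, 0]] with rank 0, so corank 2. A Groebner basis of the Jacobian ideal J(g) in C{p,q} is {p^2/5 + q^4, p^3, p*q}; counting standard monomials gives mu = 6. Corank 2; j^3 = p^2*q has shape L^2 M (L != M), so D-series; mu = 6 gives D_6. Both have type D_6, hence right-equivalent.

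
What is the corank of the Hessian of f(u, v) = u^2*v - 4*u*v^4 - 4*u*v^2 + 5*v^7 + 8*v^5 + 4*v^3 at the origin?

2

The Hessian at 0 is [[0, 0], [0, 0]] of rank 0; hence corank 2.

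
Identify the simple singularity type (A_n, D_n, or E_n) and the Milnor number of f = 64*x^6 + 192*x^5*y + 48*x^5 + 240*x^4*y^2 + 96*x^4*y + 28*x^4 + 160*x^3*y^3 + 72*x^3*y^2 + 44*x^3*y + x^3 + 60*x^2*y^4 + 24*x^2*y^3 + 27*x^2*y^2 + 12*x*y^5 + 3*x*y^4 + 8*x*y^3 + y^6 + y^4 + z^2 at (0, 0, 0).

Type E_6, Milnor number mu = 6.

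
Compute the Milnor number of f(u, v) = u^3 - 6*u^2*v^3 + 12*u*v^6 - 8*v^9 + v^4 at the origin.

The Hessian of f at 0 has rank 0. Corank 2; j^3 = u^3 is a perfect cube, so E-series; the 4-jet and mu = 6 give E_6.

6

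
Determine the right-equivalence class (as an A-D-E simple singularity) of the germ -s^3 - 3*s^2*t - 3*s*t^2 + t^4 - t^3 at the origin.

The Hessian of f at 0 is [[0, 0], [0, 0]] with rank 0, so corank 2. A Groebner basis of the Jacobian ideal J(f) in C{s,t} is {t^3, s^2 + 2*s*t + t^2}; counting standard monomials gives mu = 6. Corank 2; j^3 = -(s + t)^3 is a perfect cube, so E-series; the 4-jet and mu = 6 give E_6.

E_{6}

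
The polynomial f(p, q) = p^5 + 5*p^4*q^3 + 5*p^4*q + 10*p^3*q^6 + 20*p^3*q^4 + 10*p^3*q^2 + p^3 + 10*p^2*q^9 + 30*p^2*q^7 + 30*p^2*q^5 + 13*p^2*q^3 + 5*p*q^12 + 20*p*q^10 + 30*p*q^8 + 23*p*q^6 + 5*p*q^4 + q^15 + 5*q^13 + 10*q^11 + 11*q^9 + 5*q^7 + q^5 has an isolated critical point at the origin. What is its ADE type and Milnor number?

Type E8, Milnor number mu = 8.

The Hessian of f at 0 has rank 0. Corank 2; j^3 = p^3 is a perfect cube, so E-series; the 5-jet and mu = 8 give E_8.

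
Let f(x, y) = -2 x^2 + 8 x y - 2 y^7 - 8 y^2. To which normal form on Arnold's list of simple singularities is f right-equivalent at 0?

The Hessian of f at 0 has rank 1. Corank 1: A-series; mu = 6 gives A_6.

A6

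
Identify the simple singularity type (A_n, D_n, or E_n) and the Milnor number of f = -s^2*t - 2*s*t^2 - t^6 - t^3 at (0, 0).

Type D_7, Milnor number mu = 7.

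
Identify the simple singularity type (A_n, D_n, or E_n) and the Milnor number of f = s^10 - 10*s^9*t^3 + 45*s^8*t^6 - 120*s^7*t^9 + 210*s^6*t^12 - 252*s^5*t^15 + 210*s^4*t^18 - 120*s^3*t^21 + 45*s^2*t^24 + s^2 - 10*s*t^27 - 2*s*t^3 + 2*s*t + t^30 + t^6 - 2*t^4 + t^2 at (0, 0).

The Hessian of f at 0 has rank 1. Corank 1: A-series; mu = 9 gives A_9.

Type A_9, Milnor number mu = 9.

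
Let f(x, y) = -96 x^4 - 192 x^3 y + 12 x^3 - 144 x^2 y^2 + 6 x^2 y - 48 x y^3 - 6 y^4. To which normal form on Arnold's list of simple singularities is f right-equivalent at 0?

The Hessian of f at 0 is [[0, 0], [0, 0]] with rank 0, so corank 2. A Groebner basis of the Jacobian ideal J(f) in C{x,y} is {x*y^2, x*y/8 + y^3, x^2 + x*y/2}; counting standard monomials gives mu = 5. Corank 2; j^3 = 6*x^2*(2*x + y) has shape L^2 M (L != M), so D-series; mu = 5 gives D_5.

D5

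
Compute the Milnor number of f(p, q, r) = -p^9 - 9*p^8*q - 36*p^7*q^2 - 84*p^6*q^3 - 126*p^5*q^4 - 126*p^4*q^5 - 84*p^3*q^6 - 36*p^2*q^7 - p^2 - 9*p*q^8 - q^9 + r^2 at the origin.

8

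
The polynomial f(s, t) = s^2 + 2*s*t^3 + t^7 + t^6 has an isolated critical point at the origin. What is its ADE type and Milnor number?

The Hessian of f at 0 is [[2, 0], [0, 0]] with rank 1, so corank 1. A Groebner basis of the Jacobian ideal J(f) in C{s,t} is {s + t^3, s^2}; counting standard monomials gives mu = 6. Corank 1: A-series; mu = 6 gives A_6.

Type A_6, Milnor number mu = 6.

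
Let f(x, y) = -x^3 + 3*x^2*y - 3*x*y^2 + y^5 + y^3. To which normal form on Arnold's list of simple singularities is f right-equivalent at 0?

E_{8}

The Hessian of f at 0 is [[0, 0], [0, 0]] with rank 0, so corank 2. A Groebner basis of the Jacobian ideal J(f) in C{x,y} is {y^4, x^2 - 2*x*y + y^2}; counting standard monomials gives mu = 8. Corank 2; j^3 = -(x - y)^3 is a perfect cube, so E-series; the 5-jet and mu = 8 give E_8.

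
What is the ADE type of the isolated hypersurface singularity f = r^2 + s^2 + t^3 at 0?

The Hessian of f at 0 has rank 2. Corank 1: A-series; mu = 2 gives A_2.

A2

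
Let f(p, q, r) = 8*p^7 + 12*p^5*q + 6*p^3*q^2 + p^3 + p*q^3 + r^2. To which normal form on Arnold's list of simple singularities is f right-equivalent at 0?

E_{7}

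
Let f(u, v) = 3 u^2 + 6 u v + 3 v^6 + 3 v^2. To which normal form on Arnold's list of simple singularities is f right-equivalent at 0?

The Hessian of f at 0 is [[6, 6], [6, 6]] with rank 1, so corank 1. A Groebner basis of the Jacobian ideal J(f) in C{u,v} is {v^5, u + v}; counting standard monomials gives mu = 5. Corank 1: A-series; mu = 5 gives A_5.

A_{5}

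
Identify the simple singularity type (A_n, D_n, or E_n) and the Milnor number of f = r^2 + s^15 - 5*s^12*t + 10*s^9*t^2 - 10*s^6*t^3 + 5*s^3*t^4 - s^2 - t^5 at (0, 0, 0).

The Hessian of f at 0 has rank 2. Corank 1: A-series; mu = 4 gives A_4.

Type A_4, Milnor number mu = 4.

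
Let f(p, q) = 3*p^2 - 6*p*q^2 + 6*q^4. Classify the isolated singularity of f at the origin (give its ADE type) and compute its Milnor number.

Type A3, Milnor number mu = 3.

The Hessian of f at 0 is [[6, 0], [0, 0]] with rank 1, so corank 1. A Groebner basis of the Jacobian ideal J(f) in C{p,q} is {p^2, p*q, -p + q^2}; counting standard monomials gives mu = 3. Corank 1: A-series; mu = 3 gives A_3.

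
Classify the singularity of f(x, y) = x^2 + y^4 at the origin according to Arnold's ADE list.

A_3

The Hessian of f at 0 has rank 1. Corank 1: A-series; mu = 3 gives A_3.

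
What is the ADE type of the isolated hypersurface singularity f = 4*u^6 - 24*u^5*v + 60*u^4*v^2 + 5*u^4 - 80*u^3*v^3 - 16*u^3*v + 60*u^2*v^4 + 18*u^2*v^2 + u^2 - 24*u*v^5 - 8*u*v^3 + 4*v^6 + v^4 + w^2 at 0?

The Hessian of f at 0 has rank 2. Corank 1: A-series; mu = 3 gives A_3.

A_{3}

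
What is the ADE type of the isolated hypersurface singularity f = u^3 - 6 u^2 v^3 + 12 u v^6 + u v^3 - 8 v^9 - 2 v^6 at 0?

E7

The Hessian of f at 0 has rank 0. Corank 2; j^3 = u^3 is a perfect cube, so E-series; the 4-jet and mu = 7 give E_7.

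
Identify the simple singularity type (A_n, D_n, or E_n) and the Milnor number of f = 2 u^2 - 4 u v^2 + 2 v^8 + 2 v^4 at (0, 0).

Type A_7, Milnor number mu = 7.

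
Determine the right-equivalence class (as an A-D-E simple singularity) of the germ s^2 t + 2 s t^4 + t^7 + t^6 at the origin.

D_{7}

The Hessian of f at 0 has rank 0. Corank 2; j^3 = s^2*t has shape L^2 M (L != M), so D-series; mu = 7 gives D_7.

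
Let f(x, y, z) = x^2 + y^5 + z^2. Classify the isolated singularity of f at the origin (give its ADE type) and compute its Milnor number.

The Hessian of f at 0 has rank 2. Corank 1: A-series; mu = 4 gives A_4.

Type A4, Milnor number mu = 4.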